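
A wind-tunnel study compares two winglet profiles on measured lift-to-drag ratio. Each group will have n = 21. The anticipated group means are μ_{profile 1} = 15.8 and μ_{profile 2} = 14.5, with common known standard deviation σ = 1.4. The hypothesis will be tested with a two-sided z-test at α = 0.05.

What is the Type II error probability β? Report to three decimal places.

Standardized effect: d = |μ_{profile 1} − μ_{profile 2}| / σ = |15.8 − 14.5| / 1.4 = 0.9286
Noncentrality parameter: δ = d·√(n/2) = 0.9286 × √(21/2) = 3.0089
Two-sided α = 0.05 → critical value z_{0.025} = 1.960.
Power = Φ(δ − 1.960) + Φ(−δ − 1.960) = Φ(1.049) + Φ(-4.969) = 0.8529 + 0.0000 = 0.8529.
Type II error: β = 1 − power = 1 − 0.8529 = 0.1471.

β ≈ 0.147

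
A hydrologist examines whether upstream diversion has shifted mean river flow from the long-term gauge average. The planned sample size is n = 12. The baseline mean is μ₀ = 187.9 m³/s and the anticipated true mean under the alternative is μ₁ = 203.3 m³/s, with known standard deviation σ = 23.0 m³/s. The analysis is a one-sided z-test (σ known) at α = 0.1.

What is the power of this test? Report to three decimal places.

Standardized effect: d = |μ₁ − μ₀| / σ = |203.3 − 187.9| / 23.0 = 0.6696
Noncentrality parameter: δ = d·√n = 0.6696 × √12 = 2.3194
Critical value for a one-sided test at α = 0.1: z_α = 1.282.
Power = P(Z > 1.282 − δ) = Φ(1.038) = 0.8503.

Power ≈ 0.850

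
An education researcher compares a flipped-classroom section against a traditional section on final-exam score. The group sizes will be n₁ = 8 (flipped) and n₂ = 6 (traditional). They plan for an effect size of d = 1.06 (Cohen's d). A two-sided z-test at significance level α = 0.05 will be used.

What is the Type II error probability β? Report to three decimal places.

Noncentrality parameter: δ = d / √(1/n₁ + 1/n₂) = 1.06 / √(1/8 + 1/6) = 1.9627
Two-sided α = 0.05 → critical value z_{0.025} = 1.960.
Power = Φ(δ − 1.960) + Φ(−δ − 1.960) = Φ(0.003) + Φ(-3.923) = 0.5011 + 0.0000 = 0.5012.
Type II error: β = 1 − power = 1 − 0.5012 = 0.4988.

β ≈ 0.499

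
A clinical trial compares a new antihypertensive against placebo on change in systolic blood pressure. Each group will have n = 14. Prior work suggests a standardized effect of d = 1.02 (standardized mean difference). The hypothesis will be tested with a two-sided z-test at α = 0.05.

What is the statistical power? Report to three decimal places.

Power ≈ 0.770

Noncentrality parameter: δ = d·√(n/2) = 1.02 × √(14/2) = 2.6987
Two-sided α = 0.05 → critical value z_{0.025} = 1.960.
Power = Φ(δ − 1.960) + Φ(−δ − 1.960) = Φ(0.739) + Φ(-4.659) = 0.7700 + 0.0000 = 0.7700.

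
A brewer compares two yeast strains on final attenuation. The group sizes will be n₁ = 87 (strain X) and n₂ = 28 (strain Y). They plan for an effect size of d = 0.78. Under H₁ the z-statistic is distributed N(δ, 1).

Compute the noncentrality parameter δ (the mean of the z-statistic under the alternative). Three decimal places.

δ = d / √(1/n₁ + 1/n₂) = 0.78 / √(1/87 + 1/28) = 3.5899

δ ≈ 3.590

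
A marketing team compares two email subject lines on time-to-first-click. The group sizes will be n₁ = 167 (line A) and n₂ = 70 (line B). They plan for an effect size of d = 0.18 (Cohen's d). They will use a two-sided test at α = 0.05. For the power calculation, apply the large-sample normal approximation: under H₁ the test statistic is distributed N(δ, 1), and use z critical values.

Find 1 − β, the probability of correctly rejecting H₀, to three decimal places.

Power ≈ 0.244

Noncentrality parameter: δ = d / √(1/n₁ + 1/n₂) = 0.18 / √(1/167 + 1/70) = 1.2642
Critical value for a two-sided test at α = 0.05: z_{α/2} = 1.960.
Power = Φ(δ − 1.960) + Φ(−δ − 1.960) = Φ(-0.696) + Φ(-3.224) = 0.2433 + 0.0006 = 0.2439.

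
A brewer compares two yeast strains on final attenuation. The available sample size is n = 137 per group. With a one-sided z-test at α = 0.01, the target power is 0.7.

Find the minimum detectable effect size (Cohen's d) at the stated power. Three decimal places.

d ≈ 0.344

Required noncentrality: δ = z_{0.01} + z_{0.30} = 2.326 + 0.524 = 2.851.
δ = d·√(n/2) ⇒ d = δ/√(n/2) = 2.851/√(137/2) = 0.3444.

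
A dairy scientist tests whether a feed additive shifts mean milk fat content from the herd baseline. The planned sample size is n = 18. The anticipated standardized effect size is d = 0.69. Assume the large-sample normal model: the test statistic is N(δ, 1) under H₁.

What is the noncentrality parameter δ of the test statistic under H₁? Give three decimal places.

δ ≈ 2.927

δ = d·√n = 0.69 × √18 = 2.9274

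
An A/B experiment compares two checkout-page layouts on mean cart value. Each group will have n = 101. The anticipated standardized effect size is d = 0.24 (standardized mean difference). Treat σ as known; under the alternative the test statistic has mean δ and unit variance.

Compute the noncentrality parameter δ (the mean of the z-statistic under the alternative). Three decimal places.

δ ≈ 1.706

δ = d·√(n/2) = 0.24 × √(101/2) = 1.7055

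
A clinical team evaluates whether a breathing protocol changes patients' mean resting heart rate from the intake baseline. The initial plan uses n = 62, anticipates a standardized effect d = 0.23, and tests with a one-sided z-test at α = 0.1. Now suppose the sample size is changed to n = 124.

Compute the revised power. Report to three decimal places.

Power ≈ 0.900

With n = 124: δ = d·√n = 0.23 × √124 = 2.5612. Critical value z_{0.1} = 1.282.
Revised power = P(Z > 1.282 − δ) = Φ(1.280) = 0.8997.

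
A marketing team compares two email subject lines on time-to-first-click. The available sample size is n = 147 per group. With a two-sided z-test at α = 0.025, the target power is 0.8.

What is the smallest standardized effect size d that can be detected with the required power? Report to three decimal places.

d ≈ 0.360

Need Φ(δ − 2.241) = 0.8, so δ = 2.241 + 0.842 = 3.083.
(The second rejection-region term Φ(−δ − z_{α/2}) is negligible and dropped.)
δ = d·√(n/2) ⇒ d = δ/√(n/2) = 3.083/√(147/2) = 0.3596.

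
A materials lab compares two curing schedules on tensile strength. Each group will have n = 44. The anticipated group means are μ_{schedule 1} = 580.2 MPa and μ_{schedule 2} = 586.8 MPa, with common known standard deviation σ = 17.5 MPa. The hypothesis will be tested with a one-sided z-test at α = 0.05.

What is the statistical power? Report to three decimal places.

Standardized effect: d = |μ_{schedule 1} − μ_{schedule 2}| / σ = |580.2 − 586.8| / 17.5 = 0.3771
Noncentrality parameter: δ = d·√(n/2) = 0.3771 × √(44/2) = 1.7690
Critical value for a one-sided test at α = 0.05: z_α = 1.645.
Power = Φ(δ − 1.645) = Φ(0.124) = 0.5494.

Power ≈ 0.549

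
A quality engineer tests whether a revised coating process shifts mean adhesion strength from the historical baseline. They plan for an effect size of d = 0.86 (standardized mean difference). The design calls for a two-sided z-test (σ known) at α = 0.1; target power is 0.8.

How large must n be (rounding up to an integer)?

n = 9

For power 0.8 need Φ(δ − z_{0.05}) = 0.8, so δ = z_{0.05} + z_{0.20} = 1.645 + 0.842 = 2.486.
(The Φ(−δ − z_{α/2}) term is vanishingly small for δ > 0 and is dropped in the standard sample-size formula.)
δ = d·√n ⇒ n = (δ/d)² = (2.486 / 0.86)² = 8.36.
Rounding up, n = 9.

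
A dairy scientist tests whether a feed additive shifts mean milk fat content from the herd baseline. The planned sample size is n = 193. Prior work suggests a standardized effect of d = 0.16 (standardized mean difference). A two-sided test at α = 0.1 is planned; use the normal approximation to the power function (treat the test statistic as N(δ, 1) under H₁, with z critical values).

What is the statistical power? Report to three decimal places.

Power ≈ 0.718

Noncentrality parameter: δ = d·√n = 0.16 × √193 = 2.2228
Two-sided α = 0.1 → critical value z_{0.05} = 1.645.
Power = Φ(δ − 1.645) + Φ(−δ − 1.645) = Φ(0.578) + Φ(-3.868) = 0.7183 + 0.0001 = 0.7184.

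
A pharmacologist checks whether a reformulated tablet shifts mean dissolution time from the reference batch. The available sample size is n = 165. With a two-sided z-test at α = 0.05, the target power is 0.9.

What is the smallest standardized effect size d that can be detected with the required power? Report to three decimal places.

Required noncentrality: δ = z_{0.025} + z_{0.10} = 1.960 + 1.282 = 3.242.
(The second rejection-region term Φ(−δ − z_{α/2}) is negligible and dropped.)
δ = d·√n ⇒ d = δ/√n = 3.242/√165 = 0.2524.

d ≈ 0.252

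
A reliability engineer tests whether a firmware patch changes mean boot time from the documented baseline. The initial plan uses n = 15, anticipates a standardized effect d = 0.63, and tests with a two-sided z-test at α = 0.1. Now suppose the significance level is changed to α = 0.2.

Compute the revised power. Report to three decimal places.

Power ≈ 0.877

δ = d·√n = 0.63 × √15 = 2.4400 (unchanged). New critical value: z_{0.1} = 1.282.
Revised power = Φ(δ − 1.282) + Φ(−δ − 1.282) = Φ(1.158) + Φ(-3.722) = 0.8767 + 0.0001 = 0.8768.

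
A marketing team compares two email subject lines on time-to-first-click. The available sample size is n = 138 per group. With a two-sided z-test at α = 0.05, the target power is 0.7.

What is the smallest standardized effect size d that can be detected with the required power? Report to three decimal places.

Required noncentrality: δ = z_{0.025} + z_{0.30} = 1.960 + 0.524 = 2.484.
(Lower-tail contribution to power is negligible for δ > 0.)
δ = d·√(n/2) ⇒ d = δ/√(n/2) = 2.484/√(138/2) = 0.2991.

d ≈ 0.299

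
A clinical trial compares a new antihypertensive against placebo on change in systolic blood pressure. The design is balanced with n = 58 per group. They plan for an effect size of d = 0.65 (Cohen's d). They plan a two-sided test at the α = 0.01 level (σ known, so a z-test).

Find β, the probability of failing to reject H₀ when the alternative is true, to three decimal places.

β ≈ 0.178

Noncentrality parameter: δ = d·√(n/2) = 0.65 × √(58/2) = 3.5004
Critical value for a two-sided test at α = 0.01: z_{α/2} = 2.576.
Power = Φ(δ − 2.576) + Φ(−δ − 2.576) = Φ(0.925) + Φ(-6.076) = 0.8224 + 0.0000 = 0.8224.
Type II error: β = 1 − power = 1 − 0.8224 = 0.1776.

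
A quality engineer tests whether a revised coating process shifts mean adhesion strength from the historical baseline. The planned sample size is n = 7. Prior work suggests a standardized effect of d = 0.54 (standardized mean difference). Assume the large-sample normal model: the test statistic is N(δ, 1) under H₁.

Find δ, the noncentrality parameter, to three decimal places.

δ = d·√n = 0.54 × √7 = 1.4287

δ ≈ 1.429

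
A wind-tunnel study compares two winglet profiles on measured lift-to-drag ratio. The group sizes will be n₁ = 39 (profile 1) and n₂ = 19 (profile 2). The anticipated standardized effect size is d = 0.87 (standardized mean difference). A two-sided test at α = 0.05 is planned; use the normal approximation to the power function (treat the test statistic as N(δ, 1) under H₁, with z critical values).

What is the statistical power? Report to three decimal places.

Noncentrality parameter: δ = d / √(1/n₁ + 1/n₂) = 0.87 / √(1/39 + 1/19) = 3.1097
Two-sided α = 0.05 → critical value z_{0.025} = 1.960.
Power = Φ(δ − 1.960) + Φ(−δ − 1.960) = Φ(1.150) + Φ(-5.070) = 0.8749 + 0.0000 = 0.8749.

Power ≈ 0.875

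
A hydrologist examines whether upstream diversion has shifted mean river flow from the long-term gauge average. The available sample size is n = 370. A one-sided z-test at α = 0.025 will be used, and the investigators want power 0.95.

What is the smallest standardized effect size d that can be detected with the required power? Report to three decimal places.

Need Φ(δ − 1.960) = 0.95, so δ = 1.960 + 1.645 = 3.605.
δ = d·√n ⇒ d = δ/√n = 3.605/√370 = 0.1874.

d ≈ 0.187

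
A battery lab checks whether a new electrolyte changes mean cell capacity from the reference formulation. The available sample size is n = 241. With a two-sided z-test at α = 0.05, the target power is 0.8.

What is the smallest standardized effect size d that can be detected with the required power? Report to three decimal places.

Need Φ(δ − 1.960) = 0.8, so δ = 1.960 + 0.842 = 2.802.
(Lower-tail contribution to power is negligible for δ > 0.)
δ = d·√n ⇒ d = δ/√n = 2.802/√241 = 0.1805.

d ≈ 0.180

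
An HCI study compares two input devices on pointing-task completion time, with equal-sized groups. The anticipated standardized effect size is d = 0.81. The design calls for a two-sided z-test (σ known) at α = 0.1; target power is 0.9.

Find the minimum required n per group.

n = 27 per group

Set Φ(δ − 1.645) = 0.9; then δ − 1.645 = Φ⁻¹(0.9) = 1.282, giving δ = 2.926.
(Ignoring the negligible lower-tail rejection probability gives the usual closed-form inversion.)
δ = d·√(n/2) ⇒ n = 2(δ/d)² = 2 × (2.926 / 0.81)² = 26.11.
Round up to the next whole unit.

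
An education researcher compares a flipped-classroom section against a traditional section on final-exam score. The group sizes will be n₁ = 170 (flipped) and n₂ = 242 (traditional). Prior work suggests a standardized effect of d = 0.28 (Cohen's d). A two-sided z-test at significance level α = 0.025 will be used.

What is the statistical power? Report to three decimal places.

Noncentrality parameter: δ = d / √(1/n₁ + 1/n₂) = 0.28 / √(1/170 + 1/242) = 2.7980
Critical value for a two-sided test at α = 0.025: z_{α/2} = 2.241.
Power = Φ(δ − 2.241) + Φ(−δ − 2.241) = Φ(0.557) + Φ(-5.039) = 0.7111 + 0.0000 = 0.7111.

Power ≈ 0.711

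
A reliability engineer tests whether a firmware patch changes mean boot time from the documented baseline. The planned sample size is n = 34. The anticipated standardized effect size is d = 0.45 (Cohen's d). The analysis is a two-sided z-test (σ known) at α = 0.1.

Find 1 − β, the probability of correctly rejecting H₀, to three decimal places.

Power ≈ 0.836

Noncentrality parameter: δ = d·√n = 0.45 × √34 = 2.6239
Two-sided α = 0.1 → critical value z_{0.05} = 1.645.
Power = Φ(δ − 1.645) + Φ(−δ − 1.645) = Φ(0.979) + Φ(-4.269) = 0.8362 + 0.0000 = 0.8362.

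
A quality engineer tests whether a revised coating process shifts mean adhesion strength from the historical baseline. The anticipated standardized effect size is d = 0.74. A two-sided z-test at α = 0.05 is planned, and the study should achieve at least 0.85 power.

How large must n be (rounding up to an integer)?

For power 0.85 need Φ(δ − z_{0.025}) = 0.85, so δ = z_{0.025} + z_{0.15} = 1.960 + 1.036 = 2.996.
(The Φ(−δ − z_{α/2}) term is vanishingly small for δ > 0 and is dropped in the standard sample-size formula.)
δ = d·√n ⇒ n = (δ/d)² = (2.996 / 0.74)² = 16.40.
Rounding up, n = 17.

n = 17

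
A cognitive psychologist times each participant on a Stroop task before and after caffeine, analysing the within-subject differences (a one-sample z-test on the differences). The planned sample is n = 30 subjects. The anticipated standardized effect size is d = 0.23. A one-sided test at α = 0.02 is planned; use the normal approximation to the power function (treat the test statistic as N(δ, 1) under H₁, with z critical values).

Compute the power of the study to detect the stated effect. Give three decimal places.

Power ≈ 0.214

Noncentrality parameter: δ = d·√n = 0.23 × √30 = 1.2598
Critical value for a one-sided test at α = 0.02: z_α = 2.054.
Power = P(Z > 2.054 − δ) = Φ(-0.794) = 0.2136.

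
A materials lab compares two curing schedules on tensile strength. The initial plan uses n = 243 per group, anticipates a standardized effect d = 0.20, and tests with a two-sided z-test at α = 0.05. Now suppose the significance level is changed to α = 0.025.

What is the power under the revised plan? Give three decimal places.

δ = d·√(n/2) = 0.20 × √(243/2) = 2.2045 (unchanged). New critical value: z_{0.0125} = 2.241.
Revised power = Φ(δ − 2.241) + Φ(−δ − 2.241) = Φ(-0.037) + Φ(-4.446) = 0.4853 + 0.0000 = 0.4853.

Power ≈ 0.485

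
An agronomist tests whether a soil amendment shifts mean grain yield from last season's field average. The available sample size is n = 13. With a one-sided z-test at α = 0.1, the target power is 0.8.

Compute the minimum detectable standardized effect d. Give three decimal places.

d ≈ 0.589

Need Φ(δ − 1.282) = 0.8, so δ = 1.282 + 0.842 = 2.123.
δ = d·√n ⇒ d = δ/√n = 2.123/√13 = 0.5889.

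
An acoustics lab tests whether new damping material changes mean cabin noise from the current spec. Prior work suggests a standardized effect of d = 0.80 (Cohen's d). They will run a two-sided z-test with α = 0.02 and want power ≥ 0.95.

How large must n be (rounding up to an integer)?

n = 25

For power 0.95 need Φ(δ − z_{0.01}) = 0.95, so δ = z_{0.01} + z_{0.05} = 2.326 + 1.645 = 3.971.
(For δ > 0 the lower-tail rejection region contributes negligibly to power, so the one-term inversion is standard.)
δ = d·√n ⇒ n = (δ/d)² = (3.971 / 0.80)² = 24.64.
Round up to the next whole unit.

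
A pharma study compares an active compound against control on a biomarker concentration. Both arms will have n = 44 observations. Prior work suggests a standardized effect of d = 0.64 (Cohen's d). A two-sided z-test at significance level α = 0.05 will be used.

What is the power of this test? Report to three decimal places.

Noncentrality parameter: δ = d·√(n/2) = 0.64 × √(44/2) = 3.0019
Two-sided α = 0.05 → critical value z_{0.025} = 1.960.
Power = Φ(δ − 1.960) + Φ(−δ − 1.960) = Φ(1.042) + Φ(-4.962) = 0.8513 + 0.0000 = 0.8513.

Power ≈ 0.851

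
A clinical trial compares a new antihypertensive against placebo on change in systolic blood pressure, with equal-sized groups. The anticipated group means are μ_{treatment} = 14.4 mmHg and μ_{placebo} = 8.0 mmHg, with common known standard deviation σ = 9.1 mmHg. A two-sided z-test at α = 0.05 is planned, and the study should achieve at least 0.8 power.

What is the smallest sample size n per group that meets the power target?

n = 32 per group

Standardized effect: d = |μ_{treatment} − μ_{placebo}| / σ = |14.4 − 8.0| / 9.1 = 0.7033
Set Φ(δ − 1.960) = 0.8; then δ − 1.960 = Φ⁻¹(0.8) = 0.842, giving δ = 2.802.
(Ignoring the negligible lower-tail rejection probability gives the usual closed-form inversion.)
δ = d·√(n/2) ⇒ n = 2(δ/d)² = 2 × (2.802 / 0.7033)² = 31.74.
Round up to the next whole unit.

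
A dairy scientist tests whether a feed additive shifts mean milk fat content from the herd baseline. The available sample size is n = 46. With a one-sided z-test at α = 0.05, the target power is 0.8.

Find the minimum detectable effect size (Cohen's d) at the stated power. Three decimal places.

d ≈ 0.367

Need Φ(δ − 1.645) = 0.8, so δ = 1.645 + 0.842 = 2.486.
δ = d·√n ⇒ d = δ/√n = 2.486/√46 = 0.3666.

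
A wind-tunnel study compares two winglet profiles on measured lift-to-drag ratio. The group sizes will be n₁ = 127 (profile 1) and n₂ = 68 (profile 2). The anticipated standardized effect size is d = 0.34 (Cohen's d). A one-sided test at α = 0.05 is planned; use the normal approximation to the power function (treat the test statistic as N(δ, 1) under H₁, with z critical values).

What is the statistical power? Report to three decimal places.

Power ≈ 0.732

Noncentrality parameter: δ = d / √(1/n₁ + 1/n₂) = 0.34 / √(1/127 + 1/68) = 2.2627
One-sided α = 0.05 → critical value z_{0.05} = 1.645.
Power = Φ(δ − 1.645) = Φ(0.618) = 0.7316.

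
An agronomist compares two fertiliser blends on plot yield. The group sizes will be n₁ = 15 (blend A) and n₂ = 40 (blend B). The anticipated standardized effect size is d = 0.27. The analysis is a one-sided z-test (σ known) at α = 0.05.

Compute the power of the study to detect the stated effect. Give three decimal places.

Noncentrality parameter: δ = d / √(1/n₁ + 1/n₂) = 0.27 / √(1/15 + 1/40) = 0.8918
Critical value for a one-sided test at α = 0.05: z_α = 1.645.
Power = Φ(δ − 1.645) = Φ(-0.753) = 0.2257.

Power ≈ 0.226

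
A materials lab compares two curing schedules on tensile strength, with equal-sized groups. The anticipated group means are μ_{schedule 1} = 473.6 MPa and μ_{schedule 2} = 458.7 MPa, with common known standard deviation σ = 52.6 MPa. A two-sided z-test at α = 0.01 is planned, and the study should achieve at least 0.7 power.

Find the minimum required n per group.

n = 240 per group

Standardized effect: d = |μ_{schedule 1} − μ_{schedule 2}| / σ = |473.6 − 458.7| / 52.6 = 0.2833
For power 0.7 need Φ(δ − z_{0.005}) = 0.7, so δ = z_{0.005} + z_{0.30} = 2.576 + 0.524 = 3.100.
(For δ > 0 the lower-tail rejection region contributes negligibly to power, so the one-term inversion is standard.)
δ = d·√(n/2) ⇒ n = 2(δ/d)² = 2 × (3.100 / 0.2833)² = 239.56.
Round up to the next whole unit.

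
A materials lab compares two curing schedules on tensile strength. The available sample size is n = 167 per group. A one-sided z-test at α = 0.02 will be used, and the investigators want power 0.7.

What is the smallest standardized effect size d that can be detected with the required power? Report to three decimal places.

d ≈ 0.282

Need Φ(δ − 2.054) = 0.7, so δ = 2.054 + 0.524 = 2.578.
δ = d·√(n/2) ⇒ d = δ/√(n/2) = 2.578/√(167/2) = 0.2821.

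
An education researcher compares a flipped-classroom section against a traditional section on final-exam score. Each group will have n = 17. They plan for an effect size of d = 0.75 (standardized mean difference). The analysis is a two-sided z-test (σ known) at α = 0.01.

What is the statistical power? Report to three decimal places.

Power ≈ 0.349

Noncentrality parameter: δ = d·√(n/2) = 0.75 × √(17/2) = 2.1866
Two-sided α = 0.01 → critical value z_{0.005} = 2.576.
Power = Φ(δ − 2.576) + Φ(−δ − 2.576) = Φ(-0.389) + Φ(-4.762) = 0.3486 + 0.0000 = 0.3486.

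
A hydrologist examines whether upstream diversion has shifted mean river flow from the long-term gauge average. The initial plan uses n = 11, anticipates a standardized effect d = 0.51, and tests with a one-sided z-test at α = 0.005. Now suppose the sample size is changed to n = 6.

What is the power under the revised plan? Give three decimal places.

Power ≈ 0.092

With n = 6: δ = d·√n = 0.51 × √6 = 1.2492. Critical value z_{0.005} = 2.576.
Revised power = Φ(δ − 2.576) = Φ(-1.327) = 0.0923.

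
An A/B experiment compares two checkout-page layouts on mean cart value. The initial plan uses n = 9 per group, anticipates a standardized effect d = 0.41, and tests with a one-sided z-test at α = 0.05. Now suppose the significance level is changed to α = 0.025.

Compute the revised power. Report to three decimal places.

δ = d·√(n/2) = 0.41 × √(9/2) = 0.8697 (unchanged). New critical value: z_{0.025} = 1.960.
Revised power = Φ(δ − 1.960) = Φ(-1.090) = 0.1378.

Power ≈ 0.138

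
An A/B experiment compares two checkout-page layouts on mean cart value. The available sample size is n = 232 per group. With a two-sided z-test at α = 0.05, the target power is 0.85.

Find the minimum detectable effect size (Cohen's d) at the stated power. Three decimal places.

d ≈ 0.278

Required noncentrality: δ = z_{0.025} + z_{0.15} = 1.960 + 1.036 = 2.996.
(The second rejection-region term Φ(−δ − z_{α/2}) is negligible and dropped.)
δ = d·√(n/2) ⇒ d = δ/√(n/2) = 2.996/√(232/2) = 0.2782.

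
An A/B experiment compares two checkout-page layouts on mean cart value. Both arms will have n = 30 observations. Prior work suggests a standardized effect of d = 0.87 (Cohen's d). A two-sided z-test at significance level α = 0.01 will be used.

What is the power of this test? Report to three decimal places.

Noncentrality parameter: δ = d·√(n/2) = 0.87 × √(30/2) = 3.3695
Two-sided α = 0.01 → critical value z_{0.005} = 2.576.
Power = Φ(δ − 2.576) + Φ(−δ − 2.576) = Φ(0.794) + Φ(-5.945) = 0.7863 + 0.0000 = 0.7863.

Power ≈ 0.786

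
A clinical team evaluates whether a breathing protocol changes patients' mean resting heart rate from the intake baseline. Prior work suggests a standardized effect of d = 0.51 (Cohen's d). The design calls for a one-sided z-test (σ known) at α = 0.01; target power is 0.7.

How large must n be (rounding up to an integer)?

n = 32

For power 0.7 need Φ(δ − z_{0.01}) = 0.7, so δ = z_{0.01} + z_{0.30} = 2.326 + 0.524 = 2.851.
δ = d·√n ⇒ n = (δ/d)² = (2.851 / 0.51)² = 31.24.
Round up to the next whole unit.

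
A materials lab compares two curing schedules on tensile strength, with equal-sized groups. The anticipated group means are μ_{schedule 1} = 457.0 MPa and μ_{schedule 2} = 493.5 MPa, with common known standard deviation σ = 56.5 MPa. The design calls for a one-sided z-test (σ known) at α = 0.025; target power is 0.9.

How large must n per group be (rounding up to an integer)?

Standardized effect: d = |μ_{schedule 1} − μ_{schedule 2}| / σ = |457.0 − 493.5| / 56.5 = 0.6460
For power 0.9 need Φ(δ − z_{0.025}) = 0.9, so δ = z_{0.025} + z_{0.10} = 1.960 + 1.282 = 3.242.
δ = d·√(n/2) ⇒ n = 2(δ/d)² = 2 × (3.242 / 0.6460)² = 50.35.
Round up to the next whole unit.

n = 51 per group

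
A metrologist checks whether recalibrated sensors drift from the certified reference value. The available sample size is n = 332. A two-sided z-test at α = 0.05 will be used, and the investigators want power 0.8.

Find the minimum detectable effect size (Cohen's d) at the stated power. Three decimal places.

Need Φ(δ − 1.960) = 0.8, so δ = 1.960 + 0.842 = 2.802.
(Lower-tail contribution to power is negligible for δ > 0.)
δ = d·√n ⇒ d = δ/√n = 2.802/√332 = 0.1538.

d ≈ 0.154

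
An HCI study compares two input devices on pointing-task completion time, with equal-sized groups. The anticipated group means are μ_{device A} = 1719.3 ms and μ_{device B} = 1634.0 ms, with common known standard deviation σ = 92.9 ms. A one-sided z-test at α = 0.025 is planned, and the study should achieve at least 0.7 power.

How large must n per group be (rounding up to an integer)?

n = 15 per group

Standardized effect: d = |μ_{device A} − μ_{device B}| / σ = |1719.3 − 1634.0| / 92.9 = 0.9182
For power 0.7 need Φ(δ − z_{0.025}) = 0.7, so δ = z_{0.025} + z_{0.30} = 1.960 + 0.524 = 2.484.
δ = d·√(n/2) ⇒ n = 2(δ/d)² = 2 × (2.484 / 0.9182)² = 14.64.
Rounding up, n = 15 per group.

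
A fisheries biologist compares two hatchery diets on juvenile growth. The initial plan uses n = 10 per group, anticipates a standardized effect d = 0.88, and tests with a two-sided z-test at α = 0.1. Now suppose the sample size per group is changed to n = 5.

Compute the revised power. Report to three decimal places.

Power ≈ 0.401

With n = 5 per group: δ = d·√(n/2) = 0.88 × √(5/2) = 1.3914. Critical value z_{0.05} = 1.645.
Revised power = Φ(δ − 1.645) + Φ(−δ − 1.645) = Φ(-0.253) + Φ(-3.036) = 0.4000 + 0.0012 = 0.4012.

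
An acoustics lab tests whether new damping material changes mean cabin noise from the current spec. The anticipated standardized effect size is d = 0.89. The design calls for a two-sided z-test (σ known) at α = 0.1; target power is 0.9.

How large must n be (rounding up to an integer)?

n = 11

Set Φ(δ − 1.645) = 0.9; then δ − 1.645 = Φ⁻¹(0.9) = 1.282, giving δ = 2.926.
(Ignoring the negligible lower-tail rejection probability gives the usual closed-form inversion.)
δ = d·√n ⇒ n = (δ/d)² = (2.926 / 0.89)² = 10.81.
Round up to the next whole unit.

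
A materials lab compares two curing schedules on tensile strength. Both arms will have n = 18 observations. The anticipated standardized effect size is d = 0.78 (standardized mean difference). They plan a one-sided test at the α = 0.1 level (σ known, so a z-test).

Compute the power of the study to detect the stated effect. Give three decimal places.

Noncentrality parameter: δ = d·√(n/2) = 0.78 × √(18/2) = 2.3400
Critical value for a one-sided test at α = 0.1: z_α = 1.282.
Power = Φ(δ − 1.282) = Φ(1.058) = 0.8551.

Power ≈ 0.855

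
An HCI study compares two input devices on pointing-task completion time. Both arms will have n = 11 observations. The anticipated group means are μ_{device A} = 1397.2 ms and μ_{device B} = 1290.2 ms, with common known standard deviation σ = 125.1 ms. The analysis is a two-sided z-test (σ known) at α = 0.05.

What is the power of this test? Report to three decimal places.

Standardized effect: d = |μ_{device A} − μ_{device B}| / σ = |1397.2 − 1290.2| / 125.1 = 0.8553
Noncentrality parameter: δ = d·√(n/2) = 0.8553 × √(11/2) = 2.0059
Two-sided α = 0.05 → critical value z_{0.025} = 1.960.
Power = Φ(δ − 1.960) + Φ(−δ − 1.960) = Φ(0.046) + Φ(-3.966) = 0.5183 + 0.0000 = 0.5184.

Power ≈ 0.518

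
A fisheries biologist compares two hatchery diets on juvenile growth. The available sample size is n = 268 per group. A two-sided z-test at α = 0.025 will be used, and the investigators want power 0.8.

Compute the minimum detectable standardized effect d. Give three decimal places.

d ≈ 0.266

Required noncentrality: δ = z_{0.0125} + z_{0.20} = 2.241 + 0.842 = 3.083.
(Lower-tail contribution to power is negligible for δ > 0.)
δ = d·√(n/2) ⇒ d = δ/√(n/2) = 3.083/√(268/2) = 0.2663.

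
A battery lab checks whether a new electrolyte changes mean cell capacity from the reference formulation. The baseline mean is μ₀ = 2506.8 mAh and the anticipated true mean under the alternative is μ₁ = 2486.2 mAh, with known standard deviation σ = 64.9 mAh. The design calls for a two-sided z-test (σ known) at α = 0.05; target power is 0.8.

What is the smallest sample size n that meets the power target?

n = 78

Standardized effect: d = |μ₁ − μ₀| / σ = |2486.2 − 2506.8| / 64.9 = 0.3174
Set Φ(δ − 1.960) = 0.8; then δ − 1.960 = Φ⁻¹(0.8) = 0.842, giving δ = 2.802.
(For δ > 0 the lower-tail rejection region contributes negligibly to power, so the one-term inversion is standard.)
δ = d·√n ⇒ n = (δ/d)² = (2.802 / 0.3174)² = 77.90.
Rounding up, n = 78.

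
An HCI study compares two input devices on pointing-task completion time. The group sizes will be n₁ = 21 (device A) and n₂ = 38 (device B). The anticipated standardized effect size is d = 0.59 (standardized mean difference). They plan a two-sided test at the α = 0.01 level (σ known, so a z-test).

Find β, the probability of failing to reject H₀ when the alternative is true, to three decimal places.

Noncentrality parameter: δ = d / √(1/n₁ + 1/n₂) = 0.59 / √(1/21 + 1/38) = 2.1698
Critical value for a two-sided test at α = 0.01: z_{α/2} = 2.576.
Power = Φ(δ − 2.576) + Φ(−δ − 2.576) = Φ(-0.406) + Φ(-4.746) = 0.3424 + 0.0000 = 0.3424.
Type II error: β = 1 − power = 1 − 0.3424 = 0.6576.

β ≈ 0.658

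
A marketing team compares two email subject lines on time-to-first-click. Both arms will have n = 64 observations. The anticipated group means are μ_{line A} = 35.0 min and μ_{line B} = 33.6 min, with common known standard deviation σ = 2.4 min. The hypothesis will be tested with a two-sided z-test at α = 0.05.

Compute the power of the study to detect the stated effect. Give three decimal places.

Standardized effect: d = |μ_{line A} − μ_{line B}| / σ = |35.0 − 33.6| / 2.4 = 0.5833
Noncentrality parameter: δ = d·√(n/2) = 0.5833 × √(64/2) = 3.2998
Two-sided α = 0.05 → critical value z_{0.025} = 1.960.
Power = Φ(δ − 1.960) + Φ(−δ − 1.960) = Φ(1.340) + Φ(-5.260) = 0.9099 + 0.0000 = 0.9099.

Power ≈ 0.910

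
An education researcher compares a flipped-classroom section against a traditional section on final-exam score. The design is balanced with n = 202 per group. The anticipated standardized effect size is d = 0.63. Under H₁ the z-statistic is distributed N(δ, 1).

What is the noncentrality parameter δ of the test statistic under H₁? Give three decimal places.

δ ≈ 6.331

The noncentrality parameter scales effect size by the design's sample-size factor: δ = d·√(n/2) = 0.63 × √(202/2) = 6.3314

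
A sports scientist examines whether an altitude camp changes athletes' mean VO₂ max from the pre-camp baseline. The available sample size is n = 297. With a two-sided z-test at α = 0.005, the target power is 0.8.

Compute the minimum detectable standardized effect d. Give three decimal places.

Required noncentrality: δ = z_{0.0025} + z_{0.20} = 2.807 + 0.842 = 3.649.
(Lower-tail contribution to power is negligible for δ > 0.)
δ = d·√n ⇒ d = δ/√n = 3.649/√297 = 0.2117.

d ≈ 0.212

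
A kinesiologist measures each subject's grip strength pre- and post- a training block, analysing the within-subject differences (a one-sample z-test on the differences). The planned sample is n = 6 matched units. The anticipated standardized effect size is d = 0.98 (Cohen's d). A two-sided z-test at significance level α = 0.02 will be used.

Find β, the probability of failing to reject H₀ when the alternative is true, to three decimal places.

β ≈ 0.470

Noncentrality parameter: δ = d·√n = 0.98 × √6 = 2.4005
Two-sided α = 0.02 → critical value z_{0.01} = 2.326.
Power = Φ(δ − 2.326) + Φ(−δ − 2.326) = Φ(0.074) + Φ(-4.727) = 0.5296 + 0.0000 = 0.5296.
Type II error: β = 1 − power = 1 − 0.5296 = 0.4704.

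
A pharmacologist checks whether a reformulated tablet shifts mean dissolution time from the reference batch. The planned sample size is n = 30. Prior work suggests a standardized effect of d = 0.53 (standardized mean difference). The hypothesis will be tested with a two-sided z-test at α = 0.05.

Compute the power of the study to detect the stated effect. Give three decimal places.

Power ≈ 0.827

Noncentrality parameter: δ = d·√n = 0.53 × √30 = 2.9029
Two-sided α = 0.05 → critical value z_{0.025} = 1.960.
Power = Φ(δ − 1.960) + Φ(−δ − 1.960) = Φ(0.943) + Φ(-4.863) = 0.8272 + 0.0000 = 0.8272.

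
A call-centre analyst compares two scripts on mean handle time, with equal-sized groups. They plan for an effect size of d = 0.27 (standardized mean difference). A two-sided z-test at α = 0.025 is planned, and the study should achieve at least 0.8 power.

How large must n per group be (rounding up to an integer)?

n = 261 per group

Set Φ(δ − 2.241) = 0.8; then δ − 2.241 = Φ⁻¹(0.8) = 0.842, giving δ = 3.083.
(For δ > 0 the lower-tail rejection region contributes negligibly to power, so the one-term inversion is standard.)
δ = d·√(n/2) ⇒ n = 2(δ/d)² = 2 × (3.083 / 0.27)² = 260.77.
Rounding up, n = 261 per group.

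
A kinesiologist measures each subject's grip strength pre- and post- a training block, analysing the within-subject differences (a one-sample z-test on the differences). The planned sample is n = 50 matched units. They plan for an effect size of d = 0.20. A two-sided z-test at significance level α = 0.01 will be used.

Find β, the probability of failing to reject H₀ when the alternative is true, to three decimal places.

β ≈ 0.877

Noncentrality parameter: δ = d·√n = 0.20 × √50 = 1.4142
Two-sided α = 0.01 → critical value z_{0.005} = 2.576.
Power = Φ(δ − 2.576) + Φ(−δ − 2.576) = Φ(-1.162) + Φ(-3.990) = 0.1227 + 0.0000 = 0.1227.
Type II error: β = 1 − power = 1 − 0.1227 = 0.8773.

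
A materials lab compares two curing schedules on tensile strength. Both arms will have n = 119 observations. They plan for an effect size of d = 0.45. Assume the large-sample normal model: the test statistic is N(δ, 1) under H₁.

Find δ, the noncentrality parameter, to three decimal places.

The noncentrality parameter scales effect size by the design's sample-size factor: δ = d·√(n/2) = 0.45 × √(119/2) = 3.4711

δ ≈ 3.471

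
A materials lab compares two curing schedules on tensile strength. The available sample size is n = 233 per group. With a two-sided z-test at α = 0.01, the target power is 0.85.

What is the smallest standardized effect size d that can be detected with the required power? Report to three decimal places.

d ≈ 0.335

Required noncentrality: δ = z_{0.005} + z_{0.15} = 2.576 + 1.036 = 3.612.
(Lower-tail contribution to power is negligible for δ > 0.)
δ = d·√(n/2) ⇒ d = δ/√(n/2) = 3.612/√(233/2) = 0.3347.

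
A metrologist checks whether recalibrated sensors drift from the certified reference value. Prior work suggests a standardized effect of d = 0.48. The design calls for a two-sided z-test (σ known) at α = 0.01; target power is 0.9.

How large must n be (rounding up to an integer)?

Set Φ(δ − 2.576) = 0.9; then δ − 2.576 = Φ⁻¹(0.9) = 1.282, giving δ = 3.857.
(Ignoring the negligible lower-tail rejection probability gives the usual closed-form inversion.)
δ = d·√n ⇒ n = (δ/d)² = (3.857 / 0.48)² = 64.58.
Round up to the next whole unit.

n = 65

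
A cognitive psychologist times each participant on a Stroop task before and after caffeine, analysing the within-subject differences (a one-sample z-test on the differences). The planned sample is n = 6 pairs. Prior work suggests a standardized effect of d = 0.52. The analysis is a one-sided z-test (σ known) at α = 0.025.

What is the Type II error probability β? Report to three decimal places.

β ≈ 0.754

Noncentrality parameter: δ = d·√n = 0.52 × √6 = 1.2737
One-sided α = 0.025 → critical value z_{0.025} = 1.960.
Power = Φ(δ − 1.960) = Φ(-0.686) = 0.2463.
Type II error: β = 1 − power = 1 − 0.2463 = 0.7537.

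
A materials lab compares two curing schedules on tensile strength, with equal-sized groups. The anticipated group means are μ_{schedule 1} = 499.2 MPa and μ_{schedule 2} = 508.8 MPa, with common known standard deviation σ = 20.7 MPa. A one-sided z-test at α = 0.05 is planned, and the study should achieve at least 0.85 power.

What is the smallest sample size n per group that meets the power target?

n = 67 per group

Standardized effect: d = |μ_{schedule 1} − μ_{schedule 2}| / σ = |499.2 − 508.8| / 20.7 = 0.4638
For power 0.85 need Φ(δ − z_{0.05}) = 0.85, so δ = z_{0.05} + z_{0.15} = 1.645 + 1.036 = 2.681.
δ = d·√(n/2) ⇒ n = 2(δ/d)² = 2 × (2.681 / 0.4638)² = 66.85.
Round up to the next whole unit.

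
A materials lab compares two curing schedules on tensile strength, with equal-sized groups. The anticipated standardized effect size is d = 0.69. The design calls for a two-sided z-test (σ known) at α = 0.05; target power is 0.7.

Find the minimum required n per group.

For power 0.7 need Φ(δ − z_{0.025}) = 0.7, so δ = z_{0.025} + z_{0.30} = 1.960 + 0.524 = 2.484.
(Ignoring the negligible lower-tail rejection probability gives the usual closed-form inversion.)
δ = d·√(n/2) ⇒ n = 2(δ/d)² = 2 × (2.484 / 0.69)² = 25.93.
Round up to the next whole unit.

n = 26 per group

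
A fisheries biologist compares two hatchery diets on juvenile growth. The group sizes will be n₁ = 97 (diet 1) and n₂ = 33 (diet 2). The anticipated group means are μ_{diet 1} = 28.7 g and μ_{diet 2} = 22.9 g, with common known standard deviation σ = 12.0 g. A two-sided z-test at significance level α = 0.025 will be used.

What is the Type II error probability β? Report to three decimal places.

β ≈ 0.438

Standardized effect: d = |μ_{diet 1} − μ_{diet 2}| / σ = |28.7 − 22.9| / 12.0 = 0.4833
Noncentrality parameter: δ = d / √(1/n₁ + 1/n₂) = 0.4833 / √(1/97 + 1/33) = 2.3984
Two-sided α = 0.025 → critical value z_{0.0125} = 2.241.
Power = Φ(δ − 2.241) + Φ(−δ − 2.241) = Φ(0.157) + Φ(-4.640) = 0.5624 + 0.0000 = 0.5624.
Type II error: β = 1 − power = 1 − 0.5624 = 0.4376.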